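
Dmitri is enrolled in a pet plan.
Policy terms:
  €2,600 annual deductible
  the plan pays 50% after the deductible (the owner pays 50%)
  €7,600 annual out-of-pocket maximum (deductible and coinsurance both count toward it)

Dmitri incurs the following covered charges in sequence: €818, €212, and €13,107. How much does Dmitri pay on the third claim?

€6,570

Bill 1, €818: entire amount goes to the deductible. Owner owes €818 (running OOP €818).
Bill 2, €212: all of it applies to the deductible. Cost to owner: €212. OOP to date €1,030.
Bill 3, €13,107: €1,570 to deductible, leaving €11,537; coinsurance €11,537 × 50% = €5,768.50. Together that's €1,570 + €5,768.50 = €7,338.50. That would push OOP to €8,368.50, over the €7,600 cap, so owner pays €7,600 − €1,030 = €6,570.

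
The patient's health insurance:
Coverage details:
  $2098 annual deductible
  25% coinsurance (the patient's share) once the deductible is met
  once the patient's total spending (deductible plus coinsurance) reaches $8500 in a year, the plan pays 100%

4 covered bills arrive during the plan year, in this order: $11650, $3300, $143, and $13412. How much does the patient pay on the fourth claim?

Claim 1 — $11650: $2098 finishes the deductible; $9552 goes to coinsurance; patient's 25% is $2388. Patient owes $4486 (running OOP $4486).
Claim 2 — $3300: 25% coinsurance on $3300 = $825. Cost to patient: $825. OOP to date $5311.
Claim 3 — $143: deductible already satisfied, so patient's share is 25% × $143 = $35.75. Cost to patient: $35.75. OOP to date $5346.75.
Claim 4 — $13412: deductible already satisfied, so patient's share is 25% × $13412 = $3353. Adding that to $5346.75 gives $8699.75, past the $8500 cap; patient pays only $8500 − $5346.75 = $3153.25.

$3153.25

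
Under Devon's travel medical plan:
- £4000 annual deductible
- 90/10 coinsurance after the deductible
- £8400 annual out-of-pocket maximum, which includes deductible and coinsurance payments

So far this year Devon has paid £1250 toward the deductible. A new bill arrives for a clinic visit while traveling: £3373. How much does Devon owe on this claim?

£2812.30

Deductible still to meet: £4000 − £1250 = £2750.
The remaining £623 (= £3373 − £2750) moves to coinsurance.
Traveler's 10% share of £623 is £62.30.
So the traveler owes £2750 + £62.30 = £2812.30 before any cap.
Cumulative spending £1250 + £2812.30 = £4062.30 stays under the £8400 maximum.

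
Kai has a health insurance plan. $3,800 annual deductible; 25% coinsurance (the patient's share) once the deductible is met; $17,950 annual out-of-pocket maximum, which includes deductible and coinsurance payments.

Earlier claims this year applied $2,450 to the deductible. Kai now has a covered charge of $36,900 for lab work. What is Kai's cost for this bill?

Remaining deductible: $3,800 − $2,450 = $1,350.
The remaining $35,550 (= $36,900 − $1,350) moves to coinsurance.
Patient's 25% share of $35,550 is $8,887.50.
So the patient owes $1,350 + $8,887.50 = $10,237.50 before any cap.
Total out-of-pocket so far would be $2,450 + $10,237.50 = $12,687.50, below the $17,950 cap — no reduction.

$10,237.50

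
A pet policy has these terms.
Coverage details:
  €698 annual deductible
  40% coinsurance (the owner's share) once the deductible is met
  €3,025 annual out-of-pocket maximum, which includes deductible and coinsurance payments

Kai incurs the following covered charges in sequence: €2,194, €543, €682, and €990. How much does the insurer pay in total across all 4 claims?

#1 (€2,194): €698 to deductible, leaving €1,496; owner's 40% is €598.40. Owner owes €1,296.40 (running OOP €1,296.40). Plan pays €2,194 − €1,296.40 = €897.60.
#2 (€543): 40% coinsurance on €543 = €217.20. Owner pays €217.20; OOP now €1,513.60. Plan pays €543 − €217.20 = €325.80.
#3 (€682): deductible already satisfied, so owner's share is 40% × €682 = €272.80. Cost to owner: €272.80. OOP to date €1,786.40. Insurer: €682 − €272.80 = €409.20.
#4 (€990): deductible already satisfied, so owner's share is 40% × €990 = €396. Owner owes €396 (running OOP €2,182.40). Insurer: €990 − €396 = €594.
Insurer total = bills − owner's total = €4,409 − €2,182.40 = €2,226.60.

€2,226.60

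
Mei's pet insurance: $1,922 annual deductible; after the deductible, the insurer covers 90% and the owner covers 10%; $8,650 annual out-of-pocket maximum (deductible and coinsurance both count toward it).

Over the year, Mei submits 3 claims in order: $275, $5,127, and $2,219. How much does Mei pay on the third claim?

Claim 1 ($275): all of it applies to the deductible. Owner pays $275; OOP now $275.
Claim 2 ($5,127): $1,647 to deductible, leaving $3,480; coinsurance $3,480 × 10% = $348. Owner owes $1,995 (running OOP $2,270).
Claim 3 ($2,219): deductible already satisfied, so owner's share is 10% × $2,219 = $221.90. Owner owes $221.90 (running OOP $2,491.90).

$221.90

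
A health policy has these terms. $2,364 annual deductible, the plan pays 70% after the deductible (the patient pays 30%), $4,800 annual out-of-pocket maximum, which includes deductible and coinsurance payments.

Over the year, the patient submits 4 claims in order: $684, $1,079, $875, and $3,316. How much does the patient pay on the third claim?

$683.20

Bill 1, $684: all of it applies to the deductible. Patient owes $684 (running OOP $684).
Bill 2, $1,079: all of it applies to the deductible. Patient pays $1,079; OOP now $1,763.
Bill 3, $875: $601 to deductible, leaving $274; patient's 30% is $82.20. Patient pays $683.20; OOP now $2,446.20.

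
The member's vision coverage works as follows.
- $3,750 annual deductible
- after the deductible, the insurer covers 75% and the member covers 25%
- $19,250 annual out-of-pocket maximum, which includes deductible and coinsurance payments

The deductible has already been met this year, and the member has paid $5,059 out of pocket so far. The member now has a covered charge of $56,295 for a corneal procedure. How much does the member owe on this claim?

The deductible is already satisfied, so the full bill goes to coinsurance.
25% of $56,295 = $14,073.75 falls to the member.
Total out-of-pocket so far would be $5,059 + $14,073.75 = $19,132.75, below the $19,250 cap — no reduction.

$14,073.75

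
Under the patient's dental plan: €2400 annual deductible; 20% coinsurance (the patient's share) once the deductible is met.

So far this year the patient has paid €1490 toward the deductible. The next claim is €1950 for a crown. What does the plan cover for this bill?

€1490 of the €2400 deductible is already met, leaving €910.
The remaining €1040 (= €1950 − €910) moves to coinsurance.
Patient's 20% share of €1040 is €208.
So the patient owes €910 + €208 = €1118.
Insurer pays the balance: €1950 − €1118 = €832.

€832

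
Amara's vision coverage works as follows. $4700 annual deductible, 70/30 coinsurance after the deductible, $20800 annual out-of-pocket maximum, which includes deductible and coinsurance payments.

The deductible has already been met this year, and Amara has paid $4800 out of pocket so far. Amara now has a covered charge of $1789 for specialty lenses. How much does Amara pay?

$536.70

With the deductible met, the entire $1789 is subject to coinsurance.
Coinsurance: $1789 × 30% = $536.70.
Year-to-date out-of-pocket becomes $4800 + $536.70 = $5336.70, still under the $20800 maximum, so no cap applies.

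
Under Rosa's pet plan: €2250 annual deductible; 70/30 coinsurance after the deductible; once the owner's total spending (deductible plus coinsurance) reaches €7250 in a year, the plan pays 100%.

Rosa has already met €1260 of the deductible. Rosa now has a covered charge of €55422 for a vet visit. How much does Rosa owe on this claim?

€5990

Deductible still to meet: €2250 − €1260 = €990.
After the €990 deductible portion, €55422 − €990 = €54432 is subject to coinsurance.
30% of €54432 = €16329.60 falls to the owner.
That puts the owner's cost at €990 + €16329.60 = €17319.60 before any cap.
That would bring total out-of-pocket to €18579.60, past the €7250 cap. The owner is capped at €7250 − €1260 = €5990 on this claim.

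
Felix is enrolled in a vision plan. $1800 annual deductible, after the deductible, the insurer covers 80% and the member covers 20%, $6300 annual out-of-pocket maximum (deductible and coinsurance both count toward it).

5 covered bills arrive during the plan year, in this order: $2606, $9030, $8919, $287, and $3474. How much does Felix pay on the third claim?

Bill 1, $2606: $1800 to deductible, leaving $806; coinsurance $806 × 20% = $161.20. Member pays $1961.20; OOP now $1961.20.
Bill 2, $9030: 20% coinsurance on $9030 = $1806. Member pays $1806; OOP now $3767.20.
Bill 3, $8919: deductible met; 20% of $8919 = $1783.80. Member pays $1783.80; OOP now $5551.

$1783.80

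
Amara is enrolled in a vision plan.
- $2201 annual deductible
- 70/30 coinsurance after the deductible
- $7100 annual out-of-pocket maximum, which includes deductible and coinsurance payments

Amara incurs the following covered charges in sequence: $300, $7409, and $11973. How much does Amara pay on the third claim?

$3246.60

#1 ($300): all of it applies to the deductible. Member owes $300 (running OOP $300).
#2 ($7409): $1901 finishes the deductible; $5508 goes to coinsurance; member's 30% is $1652.40. Cost to member: $3553.40. OOP to date $3853.40.
#3 ($11973): deductible already satisfied, so member's share is 30% × $11973 = $3591.90. OOP would hit $7445.30 > $7100, so the cap limits the member to $7100 − $3853.40 = $3246.60.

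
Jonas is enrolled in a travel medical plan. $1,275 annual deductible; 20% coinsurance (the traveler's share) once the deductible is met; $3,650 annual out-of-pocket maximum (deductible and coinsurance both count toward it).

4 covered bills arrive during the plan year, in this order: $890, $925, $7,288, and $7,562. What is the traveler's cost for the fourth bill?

Claim 1 ($890): all of it applies to the deductible. Traveler owes $890 (running OOP $890).
Claim 2 ($925): $385 to deductible, leaving $540; traveler's 20% is $108. Cost to traveler: $493. OOP to date $1,383.
Claim 3 ($7,288): deductible met; 20% of $7,288 = $1,457.60. Cost to traveler: $1,457.60. OOP to date $2,840.60.
Claim 4 ($7,562): 20% coinsurance on $7,562 = $1,512.40. That would push OOP to $4,353, over the $3,650 cap, so traveler pays $3,650 − $2,840.60 = $809.40.

$809.40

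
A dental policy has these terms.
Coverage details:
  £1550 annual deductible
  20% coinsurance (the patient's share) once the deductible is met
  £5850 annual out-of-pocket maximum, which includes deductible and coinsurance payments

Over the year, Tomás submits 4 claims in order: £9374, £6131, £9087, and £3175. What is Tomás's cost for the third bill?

Claim 1 — £9374: deductible takes £1550, £7824 remains; patient's 20% is £1564.80. Patient owes £3114.80 (running OOP £3114.80).
Claim 2 — £6131: 20% coinsurance on £6131 = £1226.20. Patient pays £1226.20; OOP now £4341.
Claim 3 — £9087: deductible met; 20% of £9087 = £1817.40. OOP would hit £6158.40 > £5850, so the cap limits the patient to £5850 − £4341 = £1509.

£1509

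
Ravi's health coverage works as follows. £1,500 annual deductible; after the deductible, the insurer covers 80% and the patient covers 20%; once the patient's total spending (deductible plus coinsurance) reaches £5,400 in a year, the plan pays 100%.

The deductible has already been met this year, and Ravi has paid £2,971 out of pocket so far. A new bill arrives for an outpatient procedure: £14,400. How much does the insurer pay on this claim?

£11,971

With the deductible met, the entire £14,400 is subject to coinsurance.
Patient's 20% share of £14,400 is £2,880.
That would bring total out-of-pocket to £5,851, past the £5,400 cap. The patient is capped at £5,400 − £2,971 = £2,429 on this claim.
Insurer pays the balance: £14,400 − £2,429 = £11,971.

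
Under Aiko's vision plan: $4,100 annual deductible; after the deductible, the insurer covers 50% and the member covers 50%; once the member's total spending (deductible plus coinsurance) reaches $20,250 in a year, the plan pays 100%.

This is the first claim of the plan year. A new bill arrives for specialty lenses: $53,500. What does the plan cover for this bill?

$33,250

Nothing has been paid toward the $4,100 deductible, so the first $4,100 of this charge is applied there.
The remaining $49,400 (= $53,500 − $4,100) moves to coinsurance.
Member's 50% share of $49,400 is $24,700.
That puts the member's cost at $4,100 + $24,700 = $28,800 before any cap.
Year-to-date out-of-pocket would reach $0 + $28,800 = $28,800, above the $20,250 maximum, so the member pays only $20,250 − $0 = $20,250.
Insurer pays the balance: $53,500 − $20,250 = $33,250.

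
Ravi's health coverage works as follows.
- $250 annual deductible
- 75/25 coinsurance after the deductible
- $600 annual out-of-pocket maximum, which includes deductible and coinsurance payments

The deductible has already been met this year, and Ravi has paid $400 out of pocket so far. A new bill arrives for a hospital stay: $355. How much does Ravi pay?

$88.75

The deductible is already satisfied, so the full bill goes to coinsurance.
Coinsurance: $355 × 25% = $88.75.
Cumulative spending $400 + $88.75 = $488.75 stays under the $600 maximum.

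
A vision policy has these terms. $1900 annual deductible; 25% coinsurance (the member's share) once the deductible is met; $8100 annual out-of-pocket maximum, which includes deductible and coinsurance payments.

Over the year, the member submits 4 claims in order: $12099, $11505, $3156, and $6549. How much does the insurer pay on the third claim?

$2382

Bill 1, $12099: $1900 finishes the deductible; $10199 goes to coinsurance; 25% of $10199 = $2549.75. Cost to member: $4449.75. OOP to date $4449.75. Plan pays $12099 − $4449.75 = $7649.25.
Bill 2, $11505: deductible already satisfied, so member's share is 25% × $11505 = $2876.25. Cost to member: $2876.25. OOP to date $7326. Insurer: $11505 − $2876.25 = $8628.75.
Bill 3, $3156: deductible already satisfied, so member's share is 25% × $3156 = $789. OOP would hit $8115 > $8100, so the cap limits the member to $8100 − $7326 = $774. Insurer: $3156 − $774 = $2382.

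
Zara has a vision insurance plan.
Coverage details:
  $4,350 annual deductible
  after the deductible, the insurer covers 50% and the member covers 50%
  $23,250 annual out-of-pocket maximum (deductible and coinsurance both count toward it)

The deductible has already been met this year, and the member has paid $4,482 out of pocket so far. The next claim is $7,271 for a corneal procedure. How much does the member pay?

The deductible is already satisfied, so the full bill goes to coinsurance.
50% of $7,271 = $3,635.50 falls to the member.
Total out-of-pocket so far would be $4,482 + $3,635.50 = $8,117.50, below the $23,250 cap — no reduction.

$3,635.50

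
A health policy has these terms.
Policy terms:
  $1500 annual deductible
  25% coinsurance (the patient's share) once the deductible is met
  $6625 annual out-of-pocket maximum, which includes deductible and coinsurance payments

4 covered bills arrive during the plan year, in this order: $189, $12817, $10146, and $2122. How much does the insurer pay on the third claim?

Claim 1 — $189: all of it applies to the deductible. Cost to patient: $189. OOP to date $189. Plan pays $189 − $189 = $0.
Claim 2 — $12817: $1311 to deductible, leaving $11506; 25% of $11506 = $2876.50. Patient pays $4187.50; OOP now $4376.50. Plan pays $12817 − $4187.50 = $8629.50.
Claim 3 — $10146: 25% coinsurance on $10146 = $2536.50. Adding that to $4376.50 gives $6913, past the $6625 cap; patient pays only $6625 − $4376.50 = $2248.50. Insurer: $10146 − $2248.50 = $7897.50.

$7897.50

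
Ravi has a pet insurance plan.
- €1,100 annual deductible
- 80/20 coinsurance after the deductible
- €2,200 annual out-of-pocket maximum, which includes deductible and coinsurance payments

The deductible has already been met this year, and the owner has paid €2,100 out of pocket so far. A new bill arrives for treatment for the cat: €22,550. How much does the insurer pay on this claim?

€22,450

The deductible is already satisfied, so the full bill goes to coinsurance.
Coinsurance: €22,550 × 20% = €4,510.
That would bring total out-of-pocket to €6,610, past the €2,200 cap. The owner is capped at €2,200 − €2,100 = €100 on this claim.
The insurer covers the remainder: €22,550 − €100 = €22,450.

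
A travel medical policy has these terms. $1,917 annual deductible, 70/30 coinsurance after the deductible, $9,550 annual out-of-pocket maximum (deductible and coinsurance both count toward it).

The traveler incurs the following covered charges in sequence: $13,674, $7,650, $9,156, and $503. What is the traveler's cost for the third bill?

Bill 1, $13,674: deductible takes $1,917, $11,757 remains; coinsurance $11,757 × 30% = $3,527.10. Cost to traveler: $5,444.10. OOP to date $5,444.10.
Bill 2, $7,650: deductible already satisfied, so traveler's share is 30% × $7,650 = $2,295. Traveler owes $2,295 (running OOP $7,739.10).
Bill 3, $9,156: 30% coinsurance on $9,156 = $2,746.80. OOP would hit $10,485.90 > $9,550, so the cap limits the traveler to $9,550 − $7,739.10 = $1,810.90.

$1,810.90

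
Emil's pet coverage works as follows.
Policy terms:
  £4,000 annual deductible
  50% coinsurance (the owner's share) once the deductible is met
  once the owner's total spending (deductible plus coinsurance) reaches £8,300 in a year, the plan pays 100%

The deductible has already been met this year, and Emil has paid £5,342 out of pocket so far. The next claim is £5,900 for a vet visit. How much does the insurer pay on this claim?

£2,950

The deductible is already satisfied, so the full bill goes to coinsurance.
50% of £5,900 = £2,950 falls to the owner.
Cumulative spending £5,342 + £2,950 = £8,292 stays under the £8,300 maximum.
The insurer covers the remainder: £5,900 − £2,950 = £2,950.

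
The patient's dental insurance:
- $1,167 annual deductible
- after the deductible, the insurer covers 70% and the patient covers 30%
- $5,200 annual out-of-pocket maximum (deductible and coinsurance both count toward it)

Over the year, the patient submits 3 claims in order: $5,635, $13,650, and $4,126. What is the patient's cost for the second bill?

$2,692.60

Claim 1 ($5,635): $1,167 to deductible, leaving $4,468; coinsurance $4,468 × 30% = $1,340.40. Patient owes $2,507.40 (running OOP $2,507.40).
Claim 2 ($13,650): 30% coinsurance on $13,650 = $4,095. That would push OOP to $6,602.40, over the $5,200 cap, so patient pays $5,200 − $2,507.40 = $2,692.60.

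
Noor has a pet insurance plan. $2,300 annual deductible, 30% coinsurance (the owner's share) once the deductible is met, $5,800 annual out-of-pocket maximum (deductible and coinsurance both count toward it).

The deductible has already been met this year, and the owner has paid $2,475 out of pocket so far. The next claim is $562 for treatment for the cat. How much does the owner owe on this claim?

$168.60

The deductible is already satisfied, so the full bill goes to coinsurance.
Owner's 30% share of $562 is $168.60.
Total out-of-pocket so far would be $2,475 + $168.60 = $2,643.60, below the $5,800 cap — no reduction.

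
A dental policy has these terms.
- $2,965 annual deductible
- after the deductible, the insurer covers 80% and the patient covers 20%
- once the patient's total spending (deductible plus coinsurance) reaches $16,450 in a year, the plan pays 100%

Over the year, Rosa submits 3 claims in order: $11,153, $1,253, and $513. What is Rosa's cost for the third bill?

$102.60

Claim 1 ($11,153): $2,965 finishes the deductible; $8,188 goes to coinsurance; 20% of $8,188 = $1,637.60. Cost to patient: $4,602.60. OOP to date $4,602.60.
Claim 2 ($1,253): 20% coinsurance on $1,253 = $250.60. Patient pays $250.60; OOP now $4,853.20.
Claim 3 ($513): deductible met; 20% of $513 = $102.60. Cost to patient: $102.60. OOP to date $4,955.80.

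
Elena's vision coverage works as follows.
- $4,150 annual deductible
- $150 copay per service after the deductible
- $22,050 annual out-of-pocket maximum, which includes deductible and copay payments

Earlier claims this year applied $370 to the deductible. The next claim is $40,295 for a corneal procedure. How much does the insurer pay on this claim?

Remaining deductible: $4,150 − $370 = $3,780.
That leaves $40,295 − $3,780 = $36,515 for the copay.
Copay on this service: $150.
So the member owes $3,780 + $150 = $3,930 before any cap.
Year-to-date out-of-pocket becomes $370 + $3,930 = $4,300, still under the $22,050 maximum, so no cap applies.
The insurer covers the remainder: $40,295 − $3,930 = $36,365.

$36,365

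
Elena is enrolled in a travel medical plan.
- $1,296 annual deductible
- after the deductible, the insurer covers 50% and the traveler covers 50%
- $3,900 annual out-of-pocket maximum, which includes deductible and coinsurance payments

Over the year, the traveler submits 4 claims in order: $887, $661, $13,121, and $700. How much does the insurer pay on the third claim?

$10,643

Bill 1, $887: all of it applies to the deductible. Traveler owes $887 (running OOP $887). Insurer: $887 − $887 = $0.
Bill 2, $661: deductible takes $409, $252 remains; 50% of $252 = $126. Traveler owes $535 (running OOP $1,422). Plan pays $661 − $535 = $126.
Bill 3, $13,121: deductible already satisfied, so traveler's share is 50% × $13,121 = $6,560.50. Adding that to $1,422 gives $7,982.50, past the $3,900 cap; traveler pays only $3,900 − $1,422 = $2,478. Insurer: $13,121 − $2,478 = $10,643.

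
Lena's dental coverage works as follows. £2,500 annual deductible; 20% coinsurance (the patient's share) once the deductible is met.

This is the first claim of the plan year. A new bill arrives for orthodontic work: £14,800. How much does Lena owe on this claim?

£4,960

Nothing has been paid toward the £2,500 deductible, so the first £2,500 of this charge is applied there.
After the £2,500 deductible portion, £14,800 − £2,500 = £12,300 is subject to coinsurance.
Coinsurance: £12,300 × 20% = £2,460.
That puts the patient's cost at £2,500 + £2,460 = £4,960.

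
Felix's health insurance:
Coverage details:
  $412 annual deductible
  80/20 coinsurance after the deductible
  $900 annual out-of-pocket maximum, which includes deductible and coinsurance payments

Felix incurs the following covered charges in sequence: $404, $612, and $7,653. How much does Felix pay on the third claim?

Bill 1, $404: fully absorbed by the deductible. Patient pays $404; OOP now $404.
Bill 2, $612: $8 to deductible, leaving $604; patient's 20% is $120.80. Cost to patient: $128.80. OOP to date $532.80.
Bill 3, $7,653: deductible already satisfied, so patient's share is 20% × $7,653 = $1,530.60. Adding that to $532.80 gives $2,063.40, past the $900 cap; patient pays only $900 − $532.80 = $367.20.

$367.20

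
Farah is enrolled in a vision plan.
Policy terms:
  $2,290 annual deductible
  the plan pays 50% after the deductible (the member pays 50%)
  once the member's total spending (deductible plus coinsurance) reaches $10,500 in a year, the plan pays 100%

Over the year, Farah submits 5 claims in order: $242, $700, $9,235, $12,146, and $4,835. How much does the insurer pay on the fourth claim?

$7,879.50

Bill 1, $242: all of it applies to the deductible. Member owes $242 (running OOP $242). Insurer: $242 − $242 = $0.
Bill 2, $700: all of it applies to the deductible. Cost to member: $700. OOP to date $942. Plan pays $700 − $700 = $0.
Bill 3, $9,235: $1,348 to deductible, leaving $7,887; member's 50% is $3,943.50. Member owes $5,291.50 (running OOP $6,233.50). Plan pays $9,235 − $5,291.50 = $3,943.50.
Bill 4, $12,146: deductible already satisfied, so member's share is 50% × $12,146 = $6,073. That would push OOP to $12,306.50, over the $10,500 cap, so member pays $10,500 − $6,233.50 = $4,266.50. Insurer: $12,146 − $4,266.50 = $7,879.50.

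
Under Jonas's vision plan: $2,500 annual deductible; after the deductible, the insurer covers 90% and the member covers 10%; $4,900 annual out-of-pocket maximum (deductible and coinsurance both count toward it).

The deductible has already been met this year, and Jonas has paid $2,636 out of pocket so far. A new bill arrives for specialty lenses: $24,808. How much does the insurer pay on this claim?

$22,544

The deductible is already satisfied, so the full bill goes to coinsurance.
10% of $24,808 = $2,480.80 falls to the member.
Year-to-date out-of-pocket would reach $2,636 + $2,480.80 = $5,116.80, above the $4,900 maximum, so the member pays only $4,900 − $2,636 = $2,264.
The insurer covers the remainder: $24,808 − $2,264 = $22,544.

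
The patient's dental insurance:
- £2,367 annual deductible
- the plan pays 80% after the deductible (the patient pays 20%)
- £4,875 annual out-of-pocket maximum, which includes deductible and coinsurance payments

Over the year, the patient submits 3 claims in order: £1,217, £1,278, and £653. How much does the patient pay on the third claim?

#1 (£1,217): fully absorbed by the deductible. Patient pays £1,217; OOP now £1,217.
#2 (£1,278): £1,150 to deductible, leaving £128; patient's 20% is £25.60. Patient pays £1,175.60; OOP now £2,392.60.
#3 (£653): deductible already satisfied, so patient's share is 20% × £653 = £130.60. Patient pays £130.60; OOP now £2,523.20.

£130.60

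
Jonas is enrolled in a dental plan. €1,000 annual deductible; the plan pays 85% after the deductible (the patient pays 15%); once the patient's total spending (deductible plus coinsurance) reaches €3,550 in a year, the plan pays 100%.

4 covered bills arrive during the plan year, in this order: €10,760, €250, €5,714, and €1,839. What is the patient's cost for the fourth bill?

€191.40

Claim 1 (€10,760): deductible takes €1,000, €9,760 remains; 15% of €9,760 = €1,464. Cost to patient: €2,464. OOP to date €2,464.
Claim 2 (€250): deductible already satisfied, so patient's share is 15% × €250 = €37.50. Patient pays €37.50; OOP now €2,501.50.
Claim 3 (€5,714): deductible met; 15% of €5,714 = €857.10. Patient pays €857.10; OOP now €3,358.60.
Claim 4 (€1,839): deductible met; 15% of €1,839 = €275.85. Adding that to €3,358.60 gives €3,634.45, past the €3,550 cap; patient pays only €3,550 − €3,358.60 = €191.40.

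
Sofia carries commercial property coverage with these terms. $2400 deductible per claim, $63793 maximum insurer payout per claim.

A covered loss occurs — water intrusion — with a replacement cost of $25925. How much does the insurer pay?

After the deductible, $25925 − $2400 = $23525 remains.
That's under the $63793 cap, so the insurer reimburses the full $23525.

$23525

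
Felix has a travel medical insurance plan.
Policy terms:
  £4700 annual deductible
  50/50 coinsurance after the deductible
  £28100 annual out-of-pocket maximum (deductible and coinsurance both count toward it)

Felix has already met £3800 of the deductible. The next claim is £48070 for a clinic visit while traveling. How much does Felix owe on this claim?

Remaining deductible: £4700 − £3800 = £900.
After the £900 deductible portion, £48070 − £900 = £47170 is subject to coinsurance.
Coinsurance: £47170 × 50% = £23585.
So the traveler owes £900 + £23585 = £24485 before any cap.
Year-to-date out-of-pocket would reach £3800 + £24485 = £28285, above the £28100 maximum, so the traveler pays only £28100 − £3800 = £24300.

£24300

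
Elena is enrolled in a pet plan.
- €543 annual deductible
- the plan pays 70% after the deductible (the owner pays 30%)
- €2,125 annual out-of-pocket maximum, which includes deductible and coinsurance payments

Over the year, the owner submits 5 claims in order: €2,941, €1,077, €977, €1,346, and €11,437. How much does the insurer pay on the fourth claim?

€1,099.60

#1 (€2,941): deductible takes €543, €2,398 remains; 30% of €2,398 = €719.40. Owner pays €1,262.40; OOP now €1,262.40. Plan pays €2,941 − €1,262.40 = €1,678.60.
#2 (€1,077): deductible met; 30% of €1,077 = €323.10. Owner pays €323.10; OOP now €1,585.50. Plan pays €1,077 − €323.10 = €753.90.
#3 (€977): deductible already satisfied, so owner's share is 30% × €977 = €293.10. Owner pays €293.10; OOP now €1,878.60. Insurer: €977 − €293.10 = €683.90.
#4 (€1,346): 30% coinsurance on €1,346 = €403.80. Adding that to €1,878.60 gives €2,282.40, past the €2,125 cap; owner pays only €2,125 − €1,878.60 = €246.40. Plan pays €1,346 − €246.40 = €1,099.60.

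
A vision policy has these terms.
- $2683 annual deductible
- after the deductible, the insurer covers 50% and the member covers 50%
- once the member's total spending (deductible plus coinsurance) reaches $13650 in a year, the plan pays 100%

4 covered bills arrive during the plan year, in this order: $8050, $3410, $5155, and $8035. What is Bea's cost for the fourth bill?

$4001

#1 ($8050): $2683 finishes the deductible; $5367 goes to coinsurance; member's 50% is $2683.50. Member owes $5366.50 (running OOP $5366.50).
#2 ($3410): 50% coinsurance on $3410 = $1705. Member owes $1705 (running OOP $7071.50).
#3 ($5155): deductible already satisfied, so member's share is 50% × $5155 = $2577.50. Member pays $2577.50; OOP now $9649.
#4 ($8035): deductible met; 50% of $8035 = $4017.50. OOP would hit $13666.50 > $13650, so the cap limits the member to $13650 − $9649 = $4001.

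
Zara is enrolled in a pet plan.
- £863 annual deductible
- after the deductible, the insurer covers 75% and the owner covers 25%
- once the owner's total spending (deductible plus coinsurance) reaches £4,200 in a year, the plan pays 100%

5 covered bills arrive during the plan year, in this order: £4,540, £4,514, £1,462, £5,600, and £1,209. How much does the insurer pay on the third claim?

Claim 1 — £4,540: £863 to deductible, leaving £3,677; owner's 25% is £919.25. Cost to owner: £1,782.25. OOP to date £1,782.25. Plan pays £4,540 − £1,782.25 = £2,757.75.
Claim 2 — £4,514: 25% coinsurance on £4,514 = £1,128.50. Cost to owner: £1,128.50. OOP to date £2,910.75. Plan pays £4,514 − £1,128.50 = £3,385.50.
Claim 3 — £1,462: deductible met; 25% of £1,462 = £365.50. Owner owes £365.50 (running OOP £3,276.25). Insurer: £1,462 − £365.50 = £1,096.50.

£1,096.50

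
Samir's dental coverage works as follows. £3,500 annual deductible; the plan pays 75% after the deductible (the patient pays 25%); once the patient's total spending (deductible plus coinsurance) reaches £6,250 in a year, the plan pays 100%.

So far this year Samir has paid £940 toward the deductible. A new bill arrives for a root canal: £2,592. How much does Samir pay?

Deductible still to meet: £3,500 − £940 = £2,560.
After the £2,560 deductible portion, £2,592 − £2,560 = £32 is subject to coinsurance.
Coinsurance: £32 × 25% = £8.
That puts the patient's cost at £2,560 + £8 = £2,568 before any cap.
Year-to-date out-of-pocket becomes £940 + £2,568 = £3,508, still under the £6,250 maximum, so no cap applies.

£2,568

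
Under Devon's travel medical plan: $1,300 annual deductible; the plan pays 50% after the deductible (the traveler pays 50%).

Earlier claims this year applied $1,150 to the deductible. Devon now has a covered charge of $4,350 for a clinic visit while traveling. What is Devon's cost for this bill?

$2,250

Remaining deductible: $1,300 − $1,150 = $150.
That leaves $4,350 − $150 = $4,200 for coinsurance.
50% of $4,200 = $2,100 falls to the traveler.
Traveler responsibility: $150 + $2,100 = $2,250.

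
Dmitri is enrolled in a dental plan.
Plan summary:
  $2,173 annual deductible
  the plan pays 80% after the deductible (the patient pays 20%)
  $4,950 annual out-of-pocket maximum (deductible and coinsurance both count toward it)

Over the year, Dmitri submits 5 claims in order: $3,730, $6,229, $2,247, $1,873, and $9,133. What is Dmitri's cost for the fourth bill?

$374.60

Bill 1, $3,730: $2,173 to deductible, leaving $1,557; 20% of $1,557 = $311.40. Patient owes $2,484.40 (running OOP $2,484.40).
Bill 2, $6,229: deductible already satisfied, so patient's share is 20% × $6,229 = $1,245.80. Cost to patient: $1,245.80. OOP to date $3,730.20.
Bill 3, $2,247: deductible met; 20% of $2,247 = $449.40. Patient owes $449.40 (running OOP $4,179.60).
Bill 4, $1,873: deductible met; 20% of $1,873 = $374.60. Patient pays $374.60; OOP now $4,554.20.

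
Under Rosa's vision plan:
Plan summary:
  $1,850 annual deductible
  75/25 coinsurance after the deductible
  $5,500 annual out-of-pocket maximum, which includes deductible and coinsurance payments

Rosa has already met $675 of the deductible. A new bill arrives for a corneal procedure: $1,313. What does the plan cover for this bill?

Remaining deductible: $1,850 − $675 = $1,175.
After the $1,175 deductible portion, $1,313 − $1,175 = $138 is subject to coinsurance.
Coinsurance: $138 × 25% = $34.50.
Member responsibility before any cap: $1,175 + $34.50 = $1,209.50.
Year-to-date out-of-pocket becomes $675 + $1,209.50 = $1,884.50, still under the $5,500 maximum, so no cap applies.
The insurer covers the remainder: $1,313 − $1,209.50 = $103.50.

$103.50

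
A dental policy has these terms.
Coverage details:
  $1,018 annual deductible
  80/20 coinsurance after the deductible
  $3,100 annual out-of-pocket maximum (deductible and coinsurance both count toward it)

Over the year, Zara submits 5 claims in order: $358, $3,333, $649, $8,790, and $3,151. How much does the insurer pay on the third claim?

Bill 1, $358: fully absorbed by the deductible. Patient owes $358 (running OOP $358). Insurer: $358 − $358 = $0.
Bill 2, $3,333: $660 finishes the deductible; $2,673 goes to coinsurance; coinsurance $2,673 × 20% = $534.60. Patient pays $1,194.60; OOP now $1,552.60. Plan pays $3,333 − $1,194.60 = $2,138.40.
Bill 3, $649: deductible met; 20% of $649 = $129.80. Patient pays $129.80; OOP now $1,682.40. Insurer: $649 − $129.80 = $519.20.

$519.20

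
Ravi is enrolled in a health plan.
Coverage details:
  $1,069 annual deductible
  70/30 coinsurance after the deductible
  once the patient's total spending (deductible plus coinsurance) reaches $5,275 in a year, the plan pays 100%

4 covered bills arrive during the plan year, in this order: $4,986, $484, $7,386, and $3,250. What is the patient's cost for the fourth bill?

Claim 1 — $4,986: $1,069 to deductible, leaving $3,917; patient's 30% is $1,175.10. Cost to patient: $2,244.10. OOP to date $2,244.10.
Claim 2 — $484: deductible met; 30% of $484 = $145.20. Patient owes $145.20 (running OOP $2,389.30).
Claim 3 — $7,386: deductible already satisfied, so patient's share is 30% × $7,386 = $2,215.80. Patient pays $2,215.80; OOP now $4,605.10.
Claim 4 — $3,250: 30% coinsurance on $3,250 = $975. Adding that to $4,605.10 gives $5,580.10, past the $5,275 cap; patient pays only $5,275 − $4,605.10 = $669.90.

$669.90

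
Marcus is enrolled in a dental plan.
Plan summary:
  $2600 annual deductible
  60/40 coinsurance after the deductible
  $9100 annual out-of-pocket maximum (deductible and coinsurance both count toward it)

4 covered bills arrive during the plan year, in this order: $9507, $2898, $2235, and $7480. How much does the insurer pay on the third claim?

$1341

#1 ($9507): $2600 to deductible, leaving $6907; 40% of $6907 = $2762.80. Patient owes $5362.80 (running OOP $5362.80). Insurer: $9507 − $5362.80 = $4144.20.
#2 ($2898): 40% coinsurance on $2898 = $1159.20. Patient owes $1159.20 (running OOP $6522). Insurer: $2898 − $1159.20 = $1738.80.
#3 ($2235): deductible already satisfied, so patient's share is 40% × $2235 = $894. Patient pays $894; OOP now $7416. Insurer: $2235 − $894 = $1341.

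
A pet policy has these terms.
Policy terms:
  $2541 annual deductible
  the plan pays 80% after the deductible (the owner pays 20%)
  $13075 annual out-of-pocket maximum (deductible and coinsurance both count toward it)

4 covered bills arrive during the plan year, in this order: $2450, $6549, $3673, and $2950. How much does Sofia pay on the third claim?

$734.60

Bill 1, $2450: all of it applies to the deductible. Cost to owner: $2450. OOP to date $2450.
Bill 2, $6549: deductible takes $91, $6458 remains; owner's 20% is $1291.60. Owner owes $1382.60 (running OOP $3832.60).
Bill 3, $3673: 20% coinsurance on $3673 = $734.60. Owner pays $734.60; OOP now $4567.20.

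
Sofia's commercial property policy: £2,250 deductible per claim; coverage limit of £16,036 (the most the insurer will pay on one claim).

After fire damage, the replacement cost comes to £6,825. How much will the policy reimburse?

£4,575

After the deductible, £6,825 − £2,250 = £4,575 remains.
£4,575 is within the £16,036 limit, so the insurer pays £4,575.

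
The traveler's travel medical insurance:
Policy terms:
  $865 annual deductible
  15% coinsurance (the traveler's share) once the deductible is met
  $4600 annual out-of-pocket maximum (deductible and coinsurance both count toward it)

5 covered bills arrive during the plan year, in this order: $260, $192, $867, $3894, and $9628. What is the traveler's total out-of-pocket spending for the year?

$2961.40

#1 ($260): fully absorbed by the deductible. Traveler owes $260 (running OOP $260).
#2 ($192): all of it applies to the deductible. Traveler owes $192 (running OOP $452).
#3 ($867): $413 to deductible, leaving $454; coinsurance $454 × 15% = $68.10. Cost to traveler: $481.10. OOP to date $933.10.
#4 ($3894): deductible already satisfied, so traveler's share is 15% × $3894 = $584.10. Traveler pays $584.10; OOP now $1517.20.
#5 ($9628): deductible already satisfied, so traveler's share is 15% × $9628 = $1444.20. Traveler pays $1444.20; OOP now $2961.40.
Total paid by the traveler: $260 + $192 + $481.10 + $584.10 + $1444.20 = $2961.40.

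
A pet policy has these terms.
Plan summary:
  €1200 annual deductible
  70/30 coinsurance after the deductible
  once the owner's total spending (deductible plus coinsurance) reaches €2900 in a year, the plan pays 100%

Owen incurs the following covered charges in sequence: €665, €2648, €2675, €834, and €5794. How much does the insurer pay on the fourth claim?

Bill 1, €665: entire amount goes to the deductible. Owner owes €665 (running OOP €665). Plan pays €665 − €665 = €0.
Bill 2, €2648: €535 to deductible, leaving €2113; owner's 30% is €633.90. Owner owes €1168.90 (running OOP €1833.90). Plan pays €2648 − €1168.90 = €1479.10.
Bill 3, €2675: 30% coinsurance on €2675 = €802.50. Owner pays €802.50; OOP now €2636.40. Insurer: €2675 − €802.50 = €1872.50.
Bill 4, €834: deductible met; 30% of €834 = €250.20. Cost to owner: €250.20. OOP to date €2886.60. Plan pays €834 − €250.20 = €583.80.

€583.80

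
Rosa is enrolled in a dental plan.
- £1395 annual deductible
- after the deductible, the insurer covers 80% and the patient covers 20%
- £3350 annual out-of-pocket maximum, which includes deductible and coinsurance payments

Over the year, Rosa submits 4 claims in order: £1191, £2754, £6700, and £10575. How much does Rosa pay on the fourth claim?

Claim 1 (£1191): all of it applies to the deductible. Patient pays £1191; OOP now £1191.
Claim 2 (£2754): £204 finishes the deductible; £2550 goes to coinsurance; patient's 20% is £510. Patient owes £714 (running OOP £1905).
Claim 3 (£6700): deductible met; 20% of £6700 = £1340. Cost to patient: £1340. OOP to date £3245.
Claim 4 (£10575): deductible met; 20% of £10575 = £2115. OOP would hit £5360 > £3350, so the cap limits the patient to £3350 − £3245 = £105.

£105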